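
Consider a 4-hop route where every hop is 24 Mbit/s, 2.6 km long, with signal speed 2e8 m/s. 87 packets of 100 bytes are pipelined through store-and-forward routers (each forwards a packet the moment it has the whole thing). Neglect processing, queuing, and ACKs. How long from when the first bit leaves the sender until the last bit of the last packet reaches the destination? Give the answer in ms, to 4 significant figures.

3.052 ms

Per-hop transmission t_tx = L/R = 800/24000000 = 0.0333333 ms.
Per-hop propagation t_prop = 2600/200000000 = 0.013 ms.
Pipeline fill: first packet needs 4·t_tx to clear all hops; remaining 86 packets each add one t_tx.
Total = (4+87-1)·t_tx + 4·t_prop = 90·0.0333333 + 4·0.013 = 3.052 ms.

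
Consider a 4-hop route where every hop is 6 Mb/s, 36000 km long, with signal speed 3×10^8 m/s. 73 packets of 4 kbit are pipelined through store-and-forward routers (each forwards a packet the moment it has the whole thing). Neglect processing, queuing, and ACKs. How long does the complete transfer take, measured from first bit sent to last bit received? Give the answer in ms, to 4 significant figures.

530.7 ms

Per-hop transmission t_tx = L/R = 4000/6000000 = 0.666667 ms.
Per-hop propagation t_prop = 36000000/300000000 = 120 ms.
Pipeline fill: first packet needs 4·t_tx to clear all hops; remaining 72 packets each add one t_tx.
Total = (4+73-1)·t_tx + 4·t_prop = 76·0.666667 + 4·120 = 530.7 ms.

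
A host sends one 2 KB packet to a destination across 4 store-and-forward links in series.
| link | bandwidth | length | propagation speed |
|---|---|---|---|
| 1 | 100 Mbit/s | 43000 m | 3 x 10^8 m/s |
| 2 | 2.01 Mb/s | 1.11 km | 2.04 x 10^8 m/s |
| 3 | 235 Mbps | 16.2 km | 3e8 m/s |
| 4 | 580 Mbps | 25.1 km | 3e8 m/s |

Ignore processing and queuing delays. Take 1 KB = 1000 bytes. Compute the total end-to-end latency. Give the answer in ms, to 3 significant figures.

8.50 ms

L = 16000 bits.
Transmission delays (L/R per hop): 0.16, 7.9602, 0.0680851, 0.0275862 ms; sum = 8.21587 ms.
Propagation delays (d/s per hop): 0.143333, 0.00544118, 0.054, 0.0836667 ms; sum = 0.286441 ms.
End-to-end = 8.50 ms.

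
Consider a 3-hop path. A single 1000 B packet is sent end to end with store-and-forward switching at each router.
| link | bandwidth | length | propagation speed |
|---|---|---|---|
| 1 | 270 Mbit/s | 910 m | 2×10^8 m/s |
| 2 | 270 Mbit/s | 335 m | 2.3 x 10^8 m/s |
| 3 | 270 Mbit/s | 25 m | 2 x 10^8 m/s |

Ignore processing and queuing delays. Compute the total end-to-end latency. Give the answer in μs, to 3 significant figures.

L = 1000 × 8 = 8000 bits.
Transmission delay per hop = L/R = 8000/270000000 = 29.6296 μs; 3 hops → 88.8889 μs.
Propagation delays (d/s per hop): 4.55, 1.45652, 0.125 μs; sum = 6.13152 μs.
End-to-end = 95.0 μs.

95.0 μs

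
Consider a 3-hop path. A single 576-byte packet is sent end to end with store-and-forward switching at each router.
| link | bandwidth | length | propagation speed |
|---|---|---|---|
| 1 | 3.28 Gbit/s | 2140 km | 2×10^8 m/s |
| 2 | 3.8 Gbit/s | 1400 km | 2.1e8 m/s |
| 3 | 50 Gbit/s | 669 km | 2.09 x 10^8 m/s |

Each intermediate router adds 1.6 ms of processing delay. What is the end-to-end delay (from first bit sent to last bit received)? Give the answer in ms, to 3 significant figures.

L = 576 × 8 = 4608 bits.
Transmission delays (L/R per hop): 0.00140488, 0.00121263, 9.216e-05 ms; sum = 0.00270967 ms.
Propagation delays (d/s per hop): 10.7, 6.66667, 3.20096 ms; sum = 20.5676 ms.
Processing at 2 router(s): 2 × 1.6 ms = 3.2 ms.
End-to-end = 23.8 ms.

23.8 ms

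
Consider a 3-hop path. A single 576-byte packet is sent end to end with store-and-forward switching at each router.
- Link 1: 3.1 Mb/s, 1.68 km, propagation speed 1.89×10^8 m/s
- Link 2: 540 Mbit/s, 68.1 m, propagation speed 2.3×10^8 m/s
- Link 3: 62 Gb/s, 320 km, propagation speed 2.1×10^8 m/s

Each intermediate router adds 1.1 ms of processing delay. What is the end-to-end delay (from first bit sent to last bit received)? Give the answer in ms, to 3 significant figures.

L = 576 × 8 = 4608 bits.
Transmission delays (L/R per hop): 1.48645, 0.00853333, 7.43226e-05 ms; sum = 1.49506 ms.
Propagation delays (d/s per hop): 0.00888889, 0.000296087, 1.52381 ms; sum = 1.53299 ms.
Processing at 2 router(s): 2 × 1.1 ms = 2.2 ms.
End-to-end = 5.23 ms.

5.23 ms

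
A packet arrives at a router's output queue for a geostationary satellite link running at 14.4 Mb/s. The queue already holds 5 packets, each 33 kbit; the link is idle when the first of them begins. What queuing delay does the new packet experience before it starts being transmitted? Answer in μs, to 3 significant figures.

11500 μs

Each queued packet: L/R = 33000/14400000 = 2291.67 μs.
5 queued → 11458.3 μs.
Queuing delay = 11500 μs.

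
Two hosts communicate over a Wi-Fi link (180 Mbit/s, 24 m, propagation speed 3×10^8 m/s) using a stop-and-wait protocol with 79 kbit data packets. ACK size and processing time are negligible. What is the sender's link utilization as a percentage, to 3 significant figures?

t_tx = L/R = 79000/180000000 = 0.000438889 s.
t_prop = 24/300000000 = 8e-08 s; RTT = 1.6e-07 s.
Cycle = t_tx + RTT = 0.000439049 s.
Utilization = t_tx / cycle = 0.000438889/0.000439049 = 100 %.

100 %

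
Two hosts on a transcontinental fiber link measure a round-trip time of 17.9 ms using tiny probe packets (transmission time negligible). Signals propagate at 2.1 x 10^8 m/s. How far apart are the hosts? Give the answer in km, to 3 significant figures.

1880 km

One-way propagation = RTT/2 = 8.95 ms.
d = s × t = 210000000 × 0.00895 = 1880 km.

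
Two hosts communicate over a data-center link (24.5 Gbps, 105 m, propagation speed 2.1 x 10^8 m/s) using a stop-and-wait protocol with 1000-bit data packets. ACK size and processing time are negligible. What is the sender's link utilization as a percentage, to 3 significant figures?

3.92 %

t_tx = L/R = 1000/24500000000 = 4.08163e-08 s.
t_prop = 105/210000000 = 5e-07 s; RTT = 1e-06 s.
Cycle = t_tx + RTT = 1.04082e-06 s.
Utilization = t_tx / cycle = 4.08163e-08/1.04082e-06 = 3.92 %.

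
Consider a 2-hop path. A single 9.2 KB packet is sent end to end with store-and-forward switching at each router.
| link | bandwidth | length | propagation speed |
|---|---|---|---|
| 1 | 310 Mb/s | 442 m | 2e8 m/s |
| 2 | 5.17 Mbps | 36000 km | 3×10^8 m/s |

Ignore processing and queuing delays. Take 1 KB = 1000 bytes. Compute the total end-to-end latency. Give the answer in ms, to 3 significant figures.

134 ms

L = 73600 bits.
Transmission delays (L/R per hop): 0.237419, 14.236 ms; sum = 14.4734 ms.
Propagation delays (d/s per hop): 0.00221, 120 ms; sum = 120.002 ms.
End-to-end = 134 ms.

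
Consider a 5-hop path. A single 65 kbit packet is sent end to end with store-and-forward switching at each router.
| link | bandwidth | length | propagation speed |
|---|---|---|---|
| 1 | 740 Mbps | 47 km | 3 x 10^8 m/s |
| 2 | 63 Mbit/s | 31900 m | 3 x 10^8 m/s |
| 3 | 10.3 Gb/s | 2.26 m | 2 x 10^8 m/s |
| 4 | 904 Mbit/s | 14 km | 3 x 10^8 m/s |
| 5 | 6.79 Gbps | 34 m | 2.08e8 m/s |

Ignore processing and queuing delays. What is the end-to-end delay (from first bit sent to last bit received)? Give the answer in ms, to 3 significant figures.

1.52 ms

L = 65000 bits.
Transmission delays (L/R per hop): 0.0878378, 1.03175, 0.00631068, 0.0719027, 0.0095729 ms; sum = 1.20737 ms.
Propagation delays (d/s per hop): 0.156667, 0.106333, 1.13e-05, 0.0466667, 0.000163462 ms; sum = 0.309841 ms.
End-to-end = 1.52 ms.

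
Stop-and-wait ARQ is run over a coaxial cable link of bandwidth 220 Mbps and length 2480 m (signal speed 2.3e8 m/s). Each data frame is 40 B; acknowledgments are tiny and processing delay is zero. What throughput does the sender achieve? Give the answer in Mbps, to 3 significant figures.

t_tx = L/R = 320/220000000 = 1.45455e-06 s.
t_prop = 2480/2.3e+08 = 1.07826e-05 s; RTT = 2.15652e-05 s.
Cycle = t_tx + RTT = 2.30198e-05 s.
Throughput = L / cycle = 320 / 2.30198e-05 = 13.9 Mbps.

13.9 Mbps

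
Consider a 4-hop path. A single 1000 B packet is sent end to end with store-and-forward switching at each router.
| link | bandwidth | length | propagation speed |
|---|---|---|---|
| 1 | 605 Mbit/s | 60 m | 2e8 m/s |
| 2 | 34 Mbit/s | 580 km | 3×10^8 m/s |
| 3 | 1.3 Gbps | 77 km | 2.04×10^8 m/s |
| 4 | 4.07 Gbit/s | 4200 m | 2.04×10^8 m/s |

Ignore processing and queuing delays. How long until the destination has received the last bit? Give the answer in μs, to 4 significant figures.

2588 μs

L = 1000 × 8 = 8000 bits.
Transmission delays (L/R per hop): 13.2231, 235.294, 6.15385, 1.9656 μs; sum = 256.637 μs.
Propagation delays (d/s per hop): 0.3, 1933.33, 377.451, 20.5882 μs; sum = 2331.67 μs.
End-to-end = 2588 μs.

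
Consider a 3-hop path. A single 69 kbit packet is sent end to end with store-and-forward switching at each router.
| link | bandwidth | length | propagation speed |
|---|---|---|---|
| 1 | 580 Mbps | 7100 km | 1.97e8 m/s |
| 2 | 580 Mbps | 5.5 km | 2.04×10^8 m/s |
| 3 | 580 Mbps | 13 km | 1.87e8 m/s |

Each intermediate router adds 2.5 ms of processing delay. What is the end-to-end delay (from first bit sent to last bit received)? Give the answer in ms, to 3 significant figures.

41.5 ms

L = 69000 bits.
Transmission delay per hop = L/R = 69000/580000000 = 0.118966 ms; 3 hops → 0.356897 ms.
Propagation delays (d/s per hop): 36.0406, 0.0269608, 0.0695187 ms; sum = 36.1371 ms.
Processing at 2 router(s): 2 × 2.5 ms = 5 ms.
End-to-end = 41.5 ms.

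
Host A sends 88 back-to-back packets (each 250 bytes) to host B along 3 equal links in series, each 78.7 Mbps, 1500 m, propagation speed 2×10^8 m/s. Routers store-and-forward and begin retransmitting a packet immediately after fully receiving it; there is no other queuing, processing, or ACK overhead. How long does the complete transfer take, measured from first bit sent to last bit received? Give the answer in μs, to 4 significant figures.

Per-hop transmission t_tx = L/R = 2000/78700000 = 25.413 μs.
Per-hop propagation t_prop = 1500/200000000 = 7.5 μs.
Pipeline fill: first packet needs 3·t_tx to clear all hops; remaining 87 packets each add one t_tx.
Total = (3+88-1)·t_tx + 3·t_prop = 90·25.413 + 3·7.5 = 2310 μs.

2310 μs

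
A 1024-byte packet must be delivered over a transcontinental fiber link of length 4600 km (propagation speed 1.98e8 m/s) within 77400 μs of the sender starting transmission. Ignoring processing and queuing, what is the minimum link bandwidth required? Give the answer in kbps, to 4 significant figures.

L = 8192 bits.
Propagation delay = 4600000 / 198000000 = 23232.3 μs.
Transmission budget = 77400 − 23232.3 = 54167.7 μs.
R ≥ L / t_tx = 8192 bits / 0.0541677 s = 151.2 kbps.

151.2 kbps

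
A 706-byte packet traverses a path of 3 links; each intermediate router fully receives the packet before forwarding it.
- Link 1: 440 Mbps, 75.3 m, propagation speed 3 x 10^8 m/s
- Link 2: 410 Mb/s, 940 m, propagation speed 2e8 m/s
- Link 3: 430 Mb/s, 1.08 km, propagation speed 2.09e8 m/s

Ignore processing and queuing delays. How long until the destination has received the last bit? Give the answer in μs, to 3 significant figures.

49.9 μs

L = 706 × 8 = 5648 bits.
Transmission delays (L/R per hop): 12.8364, 13.7756, 13.1349 μs; sum = 39.7469 μs.
Propagation delays (d/s per hop): 0.251, 4.7, 5.16746 μs; sum = 10.1185 μs.
End-to-end = 49.9 μs.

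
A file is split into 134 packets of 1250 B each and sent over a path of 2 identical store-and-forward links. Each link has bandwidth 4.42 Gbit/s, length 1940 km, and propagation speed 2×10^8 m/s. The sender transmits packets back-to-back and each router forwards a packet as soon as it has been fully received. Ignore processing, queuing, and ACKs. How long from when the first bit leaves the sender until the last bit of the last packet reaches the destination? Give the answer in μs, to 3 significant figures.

Per-hop transmission t_tx = L/R = 10000/4420000000 = 2.26244 μs.
Per-hop propagation t_prop = 1940000/200000000 = 9700 μs.
Pipeline fill: first packet needs 2·t_tx to clear all hops; remaining 133 packets each add one t_tx.
Total = (2+134-1)·t_tx + 2·t_prop = 135·2.26244 + 2·9700 = 19700 μs.

19700 μs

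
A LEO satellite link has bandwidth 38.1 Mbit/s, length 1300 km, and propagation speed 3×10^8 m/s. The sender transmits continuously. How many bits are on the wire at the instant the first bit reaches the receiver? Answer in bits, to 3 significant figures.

Propagation delay = 1300000 / 300000000 = 0.00433333 s.
BDP = R × t_prop = 38100000 × 0.00433333 = 165100 bits.

165000 bits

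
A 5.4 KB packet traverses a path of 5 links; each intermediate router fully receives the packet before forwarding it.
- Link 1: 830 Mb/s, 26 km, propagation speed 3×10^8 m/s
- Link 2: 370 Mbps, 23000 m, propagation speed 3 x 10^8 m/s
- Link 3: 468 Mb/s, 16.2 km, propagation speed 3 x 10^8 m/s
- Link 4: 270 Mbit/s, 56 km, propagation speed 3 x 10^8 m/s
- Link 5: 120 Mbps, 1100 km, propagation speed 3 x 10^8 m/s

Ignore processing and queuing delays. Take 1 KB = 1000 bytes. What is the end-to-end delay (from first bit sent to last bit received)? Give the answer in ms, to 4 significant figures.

L = 43200 bits.
Transmission delays (L/R per hop): 0.0520482, 0.116757, 0.0923077, 0.16, 0.36 ms; sum = 0.781113 ms.
Propagation delays (d/s per hop): 0.0866667, 0.0766667, 0.054, 0.186667, 3.66667 ms; sum = 4.07067 ms.
End-to-end = 4.852 ms.

4.852 ms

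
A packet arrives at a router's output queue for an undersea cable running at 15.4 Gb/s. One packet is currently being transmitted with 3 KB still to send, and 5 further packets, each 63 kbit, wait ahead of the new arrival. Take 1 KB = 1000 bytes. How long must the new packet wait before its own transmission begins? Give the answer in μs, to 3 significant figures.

Each queued packet: L/R = 63000/15400000000 = 4.09091 μs.
5 queued → 20.4545 μs.
Plus remaining 24000 bits of current packet: 1.55844 μs.
Queuing delay = 22.0 μs.

22.0 μs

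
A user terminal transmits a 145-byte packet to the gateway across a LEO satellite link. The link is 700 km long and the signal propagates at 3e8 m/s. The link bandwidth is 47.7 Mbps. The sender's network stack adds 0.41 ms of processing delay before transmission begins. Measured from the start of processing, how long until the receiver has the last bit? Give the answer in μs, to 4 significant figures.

2768 μs

L = 145 × 8 = 1160 bits.
Transmission delay = L/R = 1160 / 47700000 = 24.3187 μs.
Propagation delay = d/s = 700000 m / 300000000 m/s = 2333.33 μs.
Plus processing delay 0.41 ms = 410 μs.
Total = 2768 μs.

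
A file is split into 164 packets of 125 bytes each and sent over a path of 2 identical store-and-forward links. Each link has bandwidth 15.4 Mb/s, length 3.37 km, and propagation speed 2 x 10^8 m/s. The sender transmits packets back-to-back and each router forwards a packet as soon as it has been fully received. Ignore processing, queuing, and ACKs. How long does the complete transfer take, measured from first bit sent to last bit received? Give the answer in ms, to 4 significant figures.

Per-hop transmission t_tx = L/R = 1000/15400000 = 0.0649351 ms.
Per-hop propagation t_prop = 3370/200000000 = 0.01685 ms.
Pipeline fill: first packet needs 2·t_tx to clear all hops; remaining 163 packets each add one t_tx.
Total = (2+164-1)·t_tx + 2·t_prop = 165·0.0649351 + 2·0.01685 = 10.75 ms.

10.75 ms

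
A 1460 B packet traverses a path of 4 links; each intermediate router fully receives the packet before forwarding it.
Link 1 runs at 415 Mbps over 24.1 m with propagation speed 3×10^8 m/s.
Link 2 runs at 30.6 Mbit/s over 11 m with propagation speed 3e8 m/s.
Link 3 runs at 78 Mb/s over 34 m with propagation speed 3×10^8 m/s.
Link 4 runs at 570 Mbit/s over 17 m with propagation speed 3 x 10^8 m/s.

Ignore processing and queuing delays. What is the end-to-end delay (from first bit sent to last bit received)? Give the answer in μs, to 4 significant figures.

580.4 μs

L = 1460 × 8 = 11680 bits.
Transmission delays (L/R per hop): 28.1446, 381.699, 149.744, 20.4912 μs; sum = 580.079 μs.
Propagation delays (d/s per hop): 0.0803333, 0.0366667, 0.113333, 0.0566667 μs; sum = 0.287 μs.
End-to-end = 580.4 μs.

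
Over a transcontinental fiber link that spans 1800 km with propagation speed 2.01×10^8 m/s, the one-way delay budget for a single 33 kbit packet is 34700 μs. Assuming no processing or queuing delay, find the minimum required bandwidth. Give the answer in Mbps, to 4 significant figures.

Propagation delay = 1800000 / 2.01e+08 = 8955.22 μs.
Transmission budget = 34700 − 8955.22 = 25744.8 μs.
R ≥ L / t_tx = 33000 bits / 0.0257448 s = 1.282 Mbps.

1.282 Mbps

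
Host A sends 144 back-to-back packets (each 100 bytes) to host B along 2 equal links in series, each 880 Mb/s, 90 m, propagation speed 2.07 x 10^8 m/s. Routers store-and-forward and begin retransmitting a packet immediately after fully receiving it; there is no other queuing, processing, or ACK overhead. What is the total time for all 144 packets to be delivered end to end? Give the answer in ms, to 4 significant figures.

0.1327 ms

Per-hop transmission t_tx = L/R = 800/880000000 = 0.000909091 ms.
Per-hop propagation t_prop = 90/2.07e+08 = 0.000434783 ms.
Pipeline fill: first packet needs 2·t_tx to clear all hops; remaining 143 packets each add one t_tx.
Total = (2+144-1)·t_tx + 2·t_prop = 145·0.000909091 + 2·0.000434783 = 0.1327 ms.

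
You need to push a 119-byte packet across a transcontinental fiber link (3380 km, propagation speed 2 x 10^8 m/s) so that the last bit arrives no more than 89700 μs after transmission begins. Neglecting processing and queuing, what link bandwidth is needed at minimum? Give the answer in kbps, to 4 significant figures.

13.08 kbps

L = 952 bits.
Propagation delay = 3380000 / 200000000 = 16900 μs.
Transmission budget = 89700 − 16900 = 72800 μs.
R ≥ L / t_tx = 952 bits / 0.0728 s = 13.08 kbps.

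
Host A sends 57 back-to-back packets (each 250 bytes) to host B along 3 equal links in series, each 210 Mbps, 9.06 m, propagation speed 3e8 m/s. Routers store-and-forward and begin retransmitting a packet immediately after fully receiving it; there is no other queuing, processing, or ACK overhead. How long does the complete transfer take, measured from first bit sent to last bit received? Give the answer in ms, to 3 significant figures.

Per-hop transmission t_tx = L/R = 2000/210000000 = 0.00952381 ms.
Per-hop propagation t_prop = 9.06/300000000 = 3.02e-05 ms.
Pipeline fill: first packet needs 3·t_tx to clear all hops; remaining 56 packets each add one t_tx.
Total = (3+57-1)·t_tx + 3·t_prop = 59·0.00952381 + 3·3.02e-05 = 0.562 ms.

0.562 ms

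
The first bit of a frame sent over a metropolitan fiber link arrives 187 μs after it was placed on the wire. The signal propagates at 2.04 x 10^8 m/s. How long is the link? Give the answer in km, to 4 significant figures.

d = s × t_prop = 204000000 × 0.000187 = 38.15 km.

38.15 km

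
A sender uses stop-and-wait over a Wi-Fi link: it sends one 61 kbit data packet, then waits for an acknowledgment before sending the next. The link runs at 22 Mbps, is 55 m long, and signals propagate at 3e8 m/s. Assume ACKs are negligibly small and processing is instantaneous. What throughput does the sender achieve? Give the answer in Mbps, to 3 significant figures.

22.0 Mbps

t_tx = L/R = 61000/22000000 = 0.00277273 s.
t_prop = 55/300000000 = 1.83333e-07 s; RTT = 3.66667e-07 s.
Cycle = t_tx + RTT = 0.00277309 s.
Throughput = L / cycle = 61000 / 0.00277309 = 22.0 Mbps.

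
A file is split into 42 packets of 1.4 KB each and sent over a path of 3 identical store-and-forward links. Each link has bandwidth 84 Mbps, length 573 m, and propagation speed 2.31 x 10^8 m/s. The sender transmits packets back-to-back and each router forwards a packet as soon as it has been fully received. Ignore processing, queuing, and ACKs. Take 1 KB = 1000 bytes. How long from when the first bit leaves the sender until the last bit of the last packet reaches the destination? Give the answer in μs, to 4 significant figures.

5874 μs

Per-hop transmission t_tx = L/R = 11200/84000000 = 133.333 μs.
Per-hop propagation t_prop = 573/231000000 = 2.48052 μs.
Pipeline fill: first packet needs 3·t_tx to clear all hops; remaining 41 packets each add one t_tx.
Total = (3+42-1)·t_tx + 3·t_prop = 44·133.333 + 3·2.48052 = 5874 μs.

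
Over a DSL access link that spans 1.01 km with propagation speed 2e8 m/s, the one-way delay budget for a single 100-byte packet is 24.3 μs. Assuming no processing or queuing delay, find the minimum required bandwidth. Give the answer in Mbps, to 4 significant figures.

L = 800 bits.
Propagation delay = 1010 / 200000000 = 5.05 μs.
Transmission budget = 24.3 − 5.05 = 19.25 μs.
R ≥ L / t_tx = 800 bits / 1.925e-05 s = 41.56 Mbps.

41.56 Mbps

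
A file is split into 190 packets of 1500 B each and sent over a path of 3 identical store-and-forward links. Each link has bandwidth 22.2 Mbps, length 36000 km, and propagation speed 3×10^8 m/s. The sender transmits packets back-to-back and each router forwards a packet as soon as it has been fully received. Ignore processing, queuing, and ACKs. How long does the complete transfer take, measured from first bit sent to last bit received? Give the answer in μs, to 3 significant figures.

Per-hop transmission t_tx = L/R = 12000/22200000 = 540.541 μs.
Per-hop propagation t_prop = 36000000/300000000 = 120000 μs.
Pipeline fill: first packet needs 3·t_tx to clear all hops; remaining 189 packets each add one t_tx.
Total = (3+190-1)·t_tx + 3·t_prop = 192·540.541 + 3·120000 = 464000 μs.

464000 μs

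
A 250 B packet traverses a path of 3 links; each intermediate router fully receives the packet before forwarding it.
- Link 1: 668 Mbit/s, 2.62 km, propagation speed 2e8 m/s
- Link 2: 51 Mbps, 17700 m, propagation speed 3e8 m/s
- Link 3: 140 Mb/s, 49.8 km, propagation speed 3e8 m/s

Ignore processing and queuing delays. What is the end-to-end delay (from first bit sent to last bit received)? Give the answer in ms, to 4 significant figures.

L = 250 × 8 = 2000 bits.
Transmission delays (L/R per hop): 0.00299401, 0.0392157, 0.0142857 ms; sum = 0.0564954 ms.
Propagation delays (d/s per hop): 0.0131, 0.059, 0.166 ms; sum = 0.2381 ms.
End-to-end = 0.2946 ms.

0.2946 ms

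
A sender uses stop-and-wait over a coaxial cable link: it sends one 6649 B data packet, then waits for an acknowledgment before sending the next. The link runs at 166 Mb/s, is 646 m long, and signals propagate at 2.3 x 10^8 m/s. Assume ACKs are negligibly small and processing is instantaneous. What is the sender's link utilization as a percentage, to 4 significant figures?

t_tx = L/R = 53192/166000000 = 0.000320434 s.
t_prop = 646/2.3e+08 = 2.8087e-06 s; RTT = 5.61739e-06 s.
Cycle = t_tx + RTT = 0.000326051 s.
Utilization = t_tx / cycle = 0.000320434/0.000326051 = 98.28 %.

98.28 %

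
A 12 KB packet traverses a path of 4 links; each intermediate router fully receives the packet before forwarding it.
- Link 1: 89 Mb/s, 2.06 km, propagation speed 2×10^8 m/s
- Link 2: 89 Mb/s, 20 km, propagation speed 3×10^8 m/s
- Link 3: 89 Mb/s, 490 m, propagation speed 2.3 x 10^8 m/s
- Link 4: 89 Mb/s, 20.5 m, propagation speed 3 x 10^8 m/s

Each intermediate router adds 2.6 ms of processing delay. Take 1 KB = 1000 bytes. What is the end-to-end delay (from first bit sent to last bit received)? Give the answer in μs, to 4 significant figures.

12190 μs

L = 96000 bits.
Transmission delay per hop = L/R = 96000/89000000 = 1078.65 μs; 4 hops → 4314.61 μs.
Propagation delays (d/s per hop): 10.3, 66.6667, 2.13043, 0.0683333 μs; sum = 79.1654 μs.
Processing at 3 router(s): 3 × 2.6 ms = 7800 μs.
End-to-end = 12190 μs.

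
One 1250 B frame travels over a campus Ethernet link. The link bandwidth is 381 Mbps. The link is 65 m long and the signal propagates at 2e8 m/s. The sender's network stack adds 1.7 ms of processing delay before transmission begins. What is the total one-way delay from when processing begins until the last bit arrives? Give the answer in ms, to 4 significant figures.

L = 1250 × 8 = 10000 bits.
Transmission delay = L/R = 10000 / 381000000 = 0.0262467 ms.
Propagation delay = d/s = 65 m / 200000000 m/s = 0.000325 ms.
Plus processing delay 1.7 ms = 1.7 ms.
Total = 1.727 ms.

1.727 ms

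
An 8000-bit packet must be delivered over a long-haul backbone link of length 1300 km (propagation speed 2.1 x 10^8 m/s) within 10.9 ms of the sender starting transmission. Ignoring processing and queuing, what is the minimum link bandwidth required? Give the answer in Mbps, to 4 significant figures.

Propagation delay = 1300000 / 210000000 = 6.19048 ms.
Transmission budget = 10.9 − 6.19048 = 4.70952 ms.
R ≥ L / t_tx = 8000 bits / 0.00470952 s = 1.699 Mbps.

1.699 Mbps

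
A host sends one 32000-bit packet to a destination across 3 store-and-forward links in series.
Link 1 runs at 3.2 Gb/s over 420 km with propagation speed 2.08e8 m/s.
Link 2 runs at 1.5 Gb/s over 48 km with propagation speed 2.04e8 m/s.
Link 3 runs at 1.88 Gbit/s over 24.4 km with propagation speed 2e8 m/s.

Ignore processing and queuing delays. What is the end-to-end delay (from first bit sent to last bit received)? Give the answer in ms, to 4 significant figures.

Transmission delays (L/R per hop): 0.01, 0.0213333, 0.0170213 ms; sum = 0.0483546 ms.
Propagation delays (d/s per hop): 2.01923, 0.235294, 0.122 ms; sum = 2.37652 ms.
End-to-end = 2.425 ms.

2.425 ms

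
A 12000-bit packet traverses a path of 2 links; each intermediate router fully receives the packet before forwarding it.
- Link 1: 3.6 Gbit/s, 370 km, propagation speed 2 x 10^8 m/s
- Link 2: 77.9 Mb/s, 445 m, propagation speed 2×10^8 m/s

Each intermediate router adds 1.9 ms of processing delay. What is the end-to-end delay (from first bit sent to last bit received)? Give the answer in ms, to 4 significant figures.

Transmission delays (L/R per hop): 0.00333333, 0.154044 ms; sum = 0.157377 ms.
Propagation delays (d/s per hop): 1.85, 0.002225 ms; sum = 1.85223 ms.
Processing at 1 router(s): 1 × 1.9 ms = 1.9 ms.
End-to-end = 3.910 ms.

3.910 ms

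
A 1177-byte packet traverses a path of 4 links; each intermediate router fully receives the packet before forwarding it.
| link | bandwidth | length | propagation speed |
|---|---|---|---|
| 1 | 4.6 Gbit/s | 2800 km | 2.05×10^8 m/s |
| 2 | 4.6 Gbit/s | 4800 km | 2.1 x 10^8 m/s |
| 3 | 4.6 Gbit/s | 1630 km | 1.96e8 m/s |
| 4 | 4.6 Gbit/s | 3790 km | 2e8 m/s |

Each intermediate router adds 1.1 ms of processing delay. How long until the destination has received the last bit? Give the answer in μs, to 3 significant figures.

L = 1177 × 8 = 9416 bits.
Transmission delay per hop = L/R = 9416/4600000000 = 2.04696 μs; 4 hops → 8.18783 μs.
Propagation delays (d/s per hop): 13658.5, 22857.1, 8316.33, 18950 μs; sum = 63782 μs.
Processing at 3 router(s): 3 × 1.1 ms = 3300 μs.
End-to-end = 67100 μs.

67100 μs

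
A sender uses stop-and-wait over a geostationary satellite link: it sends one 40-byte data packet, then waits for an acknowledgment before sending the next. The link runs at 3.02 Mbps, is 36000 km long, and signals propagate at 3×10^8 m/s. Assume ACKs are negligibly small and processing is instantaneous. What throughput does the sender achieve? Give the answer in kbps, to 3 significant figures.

t_tx = L/R = 320/3020000 = 0.00010596 s.
t_prop = 36000000/300000000 = 0.12 s; RTT = 0.24 s.
Cycle = t_tx + RTT = 0.240106 s.
Throughput = L / cycle = 320 / 0.240106 = 1.33 kbps.

1.33 kbps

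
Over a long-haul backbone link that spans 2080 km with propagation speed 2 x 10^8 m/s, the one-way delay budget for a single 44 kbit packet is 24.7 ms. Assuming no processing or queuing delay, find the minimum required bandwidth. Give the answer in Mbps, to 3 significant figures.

Propagation delay = 2080000 / 200000000 = 10.4 ms.
Transmission budget = 24.7 − 10.4 = 14.3 ms.
R ≥ L / t_tx = 44000 bits / 0.0143 s = 3.08 Mbps.

3.08 Mbps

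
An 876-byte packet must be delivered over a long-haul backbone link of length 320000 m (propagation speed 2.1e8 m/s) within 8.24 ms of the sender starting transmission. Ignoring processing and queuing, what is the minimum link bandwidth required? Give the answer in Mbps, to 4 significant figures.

1.043 Mbps

L = 7008 bits.
Propagation delay = 320000 / 210000000 = 1.52381 ms.
Transmission budget = 8.24 − 1.52381 = 6.71619 ms.
R ≥ L / t_tx = 7008 bits / 0.00671619 s = 1.043 Mbps.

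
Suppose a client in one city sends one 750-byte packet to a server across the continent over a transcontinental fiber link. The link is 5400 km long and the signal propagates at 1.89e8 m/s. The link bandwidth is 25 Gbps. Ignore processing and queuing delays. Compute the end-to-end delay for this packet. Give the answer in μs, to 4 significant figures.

L = 750 × 8 = 6000 bits.
Transmission delay = L/R = 6000 / 25000000000 = 0.24 μs.
Propagation delay = d/s = 5400000 m / 189000000 m/s = 28571.4 μs.
Total = 28570 μs.

28570 μs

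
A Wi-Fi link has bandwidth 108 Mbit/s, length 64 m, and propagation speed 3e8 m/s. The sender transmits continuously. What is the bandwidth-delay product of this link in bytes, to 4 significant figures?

2.880 bytes

Propagation delay = 64 / 300000000 = 2.13333e-07 s.
BDP = R × t_prop = 108000000 × 2.13333e-07 = 23.04 bits.
In bytes: 23.04/8 = 2.880 bytes.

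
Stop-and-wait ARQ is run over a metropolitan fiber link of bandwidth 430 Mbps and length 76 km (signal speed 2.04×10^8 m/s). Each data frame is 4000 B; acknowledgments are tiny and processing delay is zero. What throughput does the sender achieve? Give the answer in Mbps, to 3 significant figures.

39.0 Mbps

t_tx = L/R = 32000/430000000 = 7.44186e-05 s.
t_prop = 76000/204000000 = 0.000372549 s; RTT = 0.000745098 s.
Cycle = t_tx + RTT = 0.000819517 s.
Throughput = L / cycle = 32000 / 0.000819517 = 39.0 Mbps.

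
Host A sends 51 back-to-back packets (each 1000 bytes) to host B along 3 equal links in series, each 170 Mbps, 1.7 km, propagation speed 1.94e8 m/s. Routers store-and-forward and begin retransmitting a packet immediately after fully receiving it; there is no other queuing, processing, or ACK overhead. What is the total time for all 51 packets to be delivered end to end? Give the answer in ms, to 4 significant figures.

Per-hop transmission t_tx = L/R = 8000/170000000 = 0.0470588 ms.
Per-hop propagation t_prop = 1700/194000000 = 0.00876289 ms.
Pipeline fill: first packet needs 3·t_tx to clear all hops; remaining 50 packets each add one t_tx.
Total = (3+51-1)·t_tx + 3·t_prop = 53·0.0470588 + 3·0.00876289 = 2.520 ms.

2.520 ms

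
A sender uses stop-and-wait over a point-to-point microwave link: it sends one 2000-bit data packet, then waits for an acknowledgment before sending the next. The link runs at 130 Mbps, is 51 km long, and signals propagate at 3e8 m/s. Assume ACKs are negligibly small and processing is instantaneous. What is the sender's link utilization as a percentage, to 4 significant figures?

t_tx = L/R = 2000/130000000 = 1.53846e-05 s.
t_prop = 51000/300000000 = 0.00017 s; RTT = 0.00034 s.
Cycle = t_tx + RTT = 0.000355385 s.
Utilization = t_tx / cycle = 1.53846e-05/0.000355385 = 4.329 %.

4.329 %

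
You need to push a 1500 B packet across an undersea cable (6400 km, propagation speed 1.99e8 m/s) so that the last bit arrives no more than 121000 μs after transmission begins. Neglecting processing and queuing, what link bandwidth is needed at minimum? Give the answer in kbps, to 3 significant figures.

135 kbps

L = 12000 bits.
Propagation delay = 6400000 / 199000000 = 32160.8 μs.
Transmission budget = 121000 − 32160.8 = 88839.2 μs.
R ≥ L / t_tx = 12000 bits / 0.0888392 s = 135 kbps.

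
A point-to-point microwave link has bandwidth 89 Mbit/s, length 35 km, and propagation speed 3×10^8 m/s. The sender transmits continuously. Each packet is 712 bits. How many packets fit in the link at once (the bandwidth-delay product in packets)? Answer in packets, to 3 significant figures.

14.6 packets

Propagation delay = 35000 / 300000000 = 0.000116667 s.
BDP = R × t_prop = 89000000 × 0.000116667 = 10383.3 bits.
In packets of 712 bits: 14.6 packets.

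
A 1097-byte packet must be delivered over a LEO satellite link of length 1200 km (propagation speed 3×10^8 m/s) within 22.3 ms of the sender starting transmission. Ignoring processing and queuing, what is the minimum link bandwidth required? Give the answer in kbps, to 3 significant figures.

480 kbps

L = 8776 bits.
Propagation delay = 1200000 / 300000000 = 4 ms.
Transmission budget = 22.3 − 4 = 18.3 ms.
R ≥ L / t_tx = 8776 bits / 0.0183 s = 480 kbps.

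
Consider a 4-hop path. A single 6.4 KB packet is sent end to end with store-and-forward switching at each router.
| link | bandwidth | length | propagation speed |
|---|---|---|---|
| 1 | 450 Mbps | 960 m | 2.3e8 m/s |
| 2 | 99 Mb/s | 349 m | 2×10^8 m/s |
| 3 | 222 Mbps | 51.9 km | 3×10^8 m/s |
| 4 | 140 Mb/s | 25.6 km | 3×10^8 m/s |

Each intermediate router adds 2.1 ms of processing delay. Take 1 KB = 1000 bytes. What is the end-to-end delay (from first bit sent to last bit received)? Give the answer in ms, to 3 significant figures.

L = 51200 bits.
Transmission delays (L/R per hop): 0.113778, 0.517172, 0.230631, 0.365714 ms; sum = 1.22729 ms.
Propagation delays (d/s per hop): 0.00417391, 0.001745, 0.173, 0.0853333 ms; sum = 0.264252 ms.
Processing at 3 router(s): 3 × 2.1 ms = 6.3 ms.
End-to-end = 7.79 ms.

7.79 ms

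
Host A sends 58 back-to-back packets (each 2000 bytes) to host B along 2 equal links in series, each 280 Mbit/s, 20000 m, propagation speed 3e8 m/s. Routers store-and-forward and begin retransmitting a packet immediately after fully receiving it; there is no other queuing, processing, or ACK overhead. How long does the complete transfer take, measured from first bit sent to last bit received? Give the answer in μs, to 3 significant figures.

Per-hop transmission t_tx = L/R = 16000/280000000 = 57.1429 μs.
Per-hop propagation t_prop = 20000/300000000 = 66.6667 μs.
Pipeline fill: first packet needs 2·t_tx to clear all hops; remaining 57 packets each add one t_tx.
Total = (2+58-1)·t_tx + 2·t_prop = 59·57.1429 + 2·66.6667 = 3500 μs.

3500 μs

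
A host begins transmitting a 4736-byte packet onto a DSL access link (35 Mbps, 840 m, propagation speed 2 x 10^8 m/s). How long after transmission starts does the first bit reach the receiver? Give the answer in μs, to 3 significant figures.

First bit experiences only propagation delay: d/s = 840/200000000 = 4.20 μs.

4.20 μs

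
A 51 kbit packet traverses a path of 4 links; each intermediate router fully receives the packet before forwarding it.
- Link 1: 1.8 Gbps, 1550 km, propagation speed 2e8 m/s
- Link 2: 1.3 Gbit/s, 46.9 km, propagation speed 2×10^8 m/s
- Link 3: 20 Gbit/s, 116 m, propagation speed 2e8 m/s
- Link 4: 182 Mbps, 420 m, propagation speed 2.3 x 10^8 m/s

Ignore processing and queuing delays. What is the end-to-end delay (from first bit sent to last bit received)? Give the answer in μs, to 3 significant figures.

L = 51000 bits.
Transmission delays (L/R per hop): 28.3333, 39.2308, 2.55, 280.22 μs; sum = 350.334 μs.
Propagation delays (d/s per hop): 7750, 234.5, 0.58, 1.82609 μs; sum = 7986.91 μs.
End-to-end = 8340 μs.

8340 μs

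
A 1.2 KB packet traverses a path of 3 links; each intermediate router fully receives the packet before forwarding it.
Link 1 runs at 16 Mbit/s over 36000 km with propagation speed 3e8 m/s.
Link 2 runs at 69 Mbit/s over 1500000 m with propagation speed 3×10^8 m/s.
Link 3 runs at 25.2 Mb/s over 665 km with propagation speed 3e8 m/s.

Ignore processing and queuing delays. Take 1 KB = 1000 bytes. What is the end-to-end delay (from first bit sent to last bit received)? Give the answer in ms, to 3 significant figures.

128 ms

L = 9600 bits.
Transmission delays (L/R per hop): 0.6, 0.13913, 0.380952 ms; sum = 1.12008 ms.
Propagation delays (d/s per hop): 120, 5, 2.21667 ms; sum = 127.217 ms.
End-to-end = 128 ms.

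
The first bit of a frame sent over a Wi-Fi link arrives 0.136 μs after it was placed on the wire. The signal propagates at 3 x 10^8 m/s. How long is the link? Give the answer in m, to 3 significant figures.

d = s × t_prop = 300000000 × 1.36e-07 = 40.8 m.

40.8 m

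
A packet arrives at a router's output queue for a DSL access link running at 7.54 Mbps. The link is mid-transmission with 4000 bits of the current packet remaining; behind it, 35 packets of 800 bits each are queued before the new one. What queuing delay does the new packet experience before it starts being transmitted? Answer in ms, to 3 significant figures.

4.24 ms

Each queued packet: L/R = 800/7540000 = 0.106101 ms.
35 queued → 3.71353 ms.
Plus remaining 4000 bits of current packet: 0.530504 ms.
Queuing delay = 4.24 ms.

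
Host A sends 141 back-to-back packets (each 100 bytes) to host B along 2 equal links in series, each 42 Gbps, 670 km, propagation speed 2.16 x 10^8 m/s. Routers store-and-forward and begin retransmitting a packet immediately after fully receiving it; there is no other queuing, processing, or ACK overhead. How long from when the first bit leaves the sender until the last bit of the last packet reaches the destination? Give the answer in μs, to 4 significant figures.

Per-hop transmission t_tx = L/R = 800/42000000000 = 0.0190476 μs.
Per-hop propagation t_prop = 670000/216000000 = 3101.85 μs.
Pipeline fill: first packet needs 2·t_tx to clear all hops; remaining 140 packets each add one t_tx.
Total = (2+141-1)·t_tx + 2·t_prop = 142·0.0190476 + 2·3101.85 = 6206 μs.

6206 μs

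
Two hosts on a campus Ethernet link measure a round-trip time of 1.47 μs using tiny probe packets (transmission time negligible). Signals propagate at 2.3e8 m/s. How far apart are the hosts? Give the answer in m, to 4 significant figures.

169.1 m

One-way propagation = RTT/2 = 0.735 μs.
d = s × t = 2.3e+08 × 7.35e-07 = 169.1 m.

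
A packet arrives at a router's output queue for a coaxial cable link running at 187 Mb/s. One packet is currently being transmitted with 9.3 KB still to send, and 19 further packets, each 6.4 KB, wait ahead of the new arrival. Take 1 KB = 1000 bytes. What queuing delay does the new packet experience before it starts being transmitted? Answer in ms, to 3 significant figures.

5.60 ms

Each queued packet: L/R = 51200/187000000 = 0.273797 ms.
19 queued → 5.20214 ms.
Plus remaining 74400 bits of current packet: 0.397861 ms.
Queuing delay = 5.60 ms.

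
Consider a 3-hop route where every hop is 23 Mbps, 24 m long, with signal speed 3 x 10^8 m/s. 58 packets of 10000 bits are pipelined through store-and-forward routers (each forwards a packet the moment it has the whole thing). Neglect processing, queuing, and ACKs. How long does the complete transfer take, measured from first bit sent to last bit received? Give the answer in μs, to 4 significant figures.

Per-hop transmission t_tx = L/R = 10000/23000000 = 434.783 μs.
Per-hop propagation t_prop = 24/300000000 = 0.08 μs.
Pipeline fill: first packet needs 3·t_tx to clear all hops; remaining 57 packets each add one t_tx.
Total = (3+58-1)·t_tx + 3·t_prop = 60·434.783 + 3·0.08 = 26090 μs.

26090 μs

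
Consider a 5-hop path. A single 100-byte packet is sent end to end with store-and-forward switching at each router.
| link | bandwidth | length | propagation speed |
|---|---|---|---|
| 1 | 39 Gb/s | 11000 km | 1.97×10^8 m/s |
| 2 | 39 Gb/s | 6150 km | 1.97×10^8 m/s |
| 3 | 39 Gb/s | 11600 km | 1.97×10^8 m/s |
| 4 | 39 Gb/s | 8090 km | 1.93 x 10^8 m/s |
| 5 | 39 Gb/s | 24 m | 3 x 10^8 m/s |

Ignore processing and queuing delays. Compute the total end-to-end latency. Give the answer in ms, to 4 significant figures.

L = 100 × 8 = 800 bits.
Transmission delay per hop = L/R = 800/39000000000 = 2.05128e-05 ms; 5 hops → 0.000102564 ms.
Propagation delays (d/s per hop): 55.8376, 31.2183, 58.8832, 41.9171, 8e-05 ms; sum = 187.856 ms.
End-to-end = 187.9 ms.

187.9 ms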